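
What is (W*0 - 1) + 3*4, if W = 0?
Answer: 11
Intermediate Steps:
(W*0 - 1) + 3*4 = (0*0 - 1) + 3*4 = (0 - 1) + 12 = -1 + 12 = 11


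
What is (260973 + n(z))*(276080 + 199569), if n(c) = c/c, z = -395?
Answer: 124132022126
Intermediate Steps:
n(c) = 1
(260973 + n(z))*(276080 + 199569) = (260973 + 1)*(276080 + 199569) = 260974*475649 = 124132022126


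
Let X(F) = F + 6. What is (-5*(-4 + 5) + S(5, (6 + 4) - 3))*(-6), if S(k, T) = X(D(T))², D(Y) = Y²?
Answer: -18120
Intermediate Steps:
X(F) = 6 + F
S(k, T) = (6 + T²)²
(-5*(-4 + 5) + S(5, (6 + 4) - 3))*(-6) = (-5*(-4 + 5) + (6 + ((6 + 4) - 3)²)²)*(-6) = (-5*1 + (6 + (10 - 3)²)²)*(-6) = (-5 + (6 + 7²)²)*(-6) = (-5 + (6 + 49)²)*(-6) = (-5 + 55²)*(-6) = (-5 + 3025)*(-6) = 3020*(-6) = -18120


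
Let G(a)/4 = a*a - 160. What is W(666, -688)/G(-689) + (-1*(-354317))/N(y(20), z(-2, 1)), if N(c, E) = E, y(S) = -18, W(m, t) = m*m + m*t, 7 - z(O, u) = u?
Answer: 18682778651/316374 ≈ 59053.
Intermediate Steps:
z(O, u) = 7 - u
W(m, t) = m**2 + m*t
G(a) = -640 + 4*a**2 (G(a) = 4*(a*a - 160) = 4*(a**2 - 160) = 4*(-160 + a**2) = -640 + 4*a**2)
W(666, -688)/G(-689) + (-1*(-354317))/N(y(20), z(-2, 1)) = (666*(666 - 688))/(-640 + 4*(-689)**2) + (-1*(-354317))/(7 - 1*1) = (666*(-22))/(-640 + 4*474721) + 354317/(7 - 1) = -14652/(-640 + 1898884) + 354317/6 = -14652/1898244 + 354317*(1/6) = -14652*1/1898244 + 354317/6 = -407/52729 + 354317/6 = 18682778651/316374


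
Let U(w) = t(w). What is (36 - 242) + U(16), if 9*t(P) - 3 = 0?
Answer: -617/3 ≈ -205.67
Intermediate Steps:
t(P) = ⅓ (t(P) = ⅓ + (⅑)*0 = ⅓ + 0 = ⅓)
U(w) = ⅓
(36 - 242) + U(16) = (36 - 242) + ⅓ = -206 + ⅓ = -617/3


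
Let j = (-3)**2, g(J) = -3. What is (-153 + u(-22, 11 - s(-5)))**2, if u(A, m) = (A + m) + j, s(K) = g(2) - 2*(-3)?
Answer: 24964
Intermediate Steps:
s(K) = 3 (s(K) = -3 - 2*(-3) = -3 - 1*(-6) = -3 + 6 = 3)
j = 9
u(A, m) = 9 + A + m (u(A, m) = (A + m) + 9 = 9 + A + m)
(-153 + u(-22, 11 - s(-5)))**2 = (-153 + (9 - 22 + (11 - 1*3)))**2 = (-153 + (9 - 22 + (11 - 3)))**2 = (-153 + (9 - 22 + 8))**2 = (-153 - 5)**2 = (-158)**2 = 24964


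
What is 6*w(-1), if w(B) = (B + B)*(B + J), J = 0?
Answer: 12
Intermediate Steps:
w(B) = 2*B**2 (w(B) = (B + B)*(B + 0) = (2*B)*B = 2*B**2)
6*w(-1) = 6*(2*(-1)**2) = 6*(2*1) = 6*2 = 12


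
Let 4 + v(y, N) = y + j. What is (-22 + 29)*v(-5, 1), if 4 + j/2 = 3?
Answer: -77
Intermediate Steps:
j = -2 (j = -8 + 2*3 = -8 + 6 = -2)
v(y, N) = -6 + y (v(y, N) = -4 + (y - 2) = -4 + (-2 + y) = -6 + y)
(-22 + 29)*v(-5, 1) = (-22 + 29)*(-6 - 5) = 7*(-11) = -77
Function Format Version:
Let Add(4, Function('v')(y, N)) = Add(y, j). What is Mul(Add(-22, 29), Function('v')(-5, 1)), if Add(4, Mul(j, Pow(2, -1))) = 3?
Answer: -77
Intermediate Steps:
j = -2 (j = Add(-8, Mul(2, 3)) = Add(-8, 6) = -2)
Function('v')(y, N) = Add(-6, y) (Function('v')(y, N) = Add(-4, Add(y, -2)) = Add(-4, Add(-2, y)) = Add(-6, y))
Mul(Add(-22, 29), Function('v')(-5, 1)) = Mul(Add(-22, 29), Add(-6, -5)) = Mul(7, -11) = -77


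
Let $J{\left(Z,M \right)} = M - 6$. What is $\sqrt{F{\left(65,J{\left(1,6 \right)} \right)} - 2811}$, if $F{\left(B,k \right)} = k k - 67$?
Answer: $i \sqrt{2878} \approx 53.647 i$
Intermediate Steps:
$J{\left(Z,M \right)} = -6 + M$
$F{\left(B,k \right)} = -67 + k^{2}$ ($F{\left(B,k \right)} = k^{2} - 67 = -67 + k^{2}$)
$\sqrt{F{\left(65,J{\left(1,6 \right)} \right)} - 2811} = \sqrt{\left(-67 + \left(-6 + 6\right)^{2}\right) - 2811} = \sqrt{\left(-67 + 0^{2}\right) - 2811} = \sqrt{\left(-67 + 0\right) - 2811} = \sqrt{-67 - 2811} = \sqrt{-2878} = i \sqrt{2878}$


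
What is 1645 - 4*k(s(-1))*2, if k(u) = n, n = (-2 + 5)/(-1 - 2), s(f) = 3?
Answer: 1653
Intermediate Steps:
n = -1 (n = 3/(-3) = 3*(-1/3) = -1)
k(u) = -1
1645 - 4*k(s(-1))*2 = 1645 - 4*(-1)*2 = 1645 - (-4)*2 = 1645 - 1*(-8) = 1645 + 8 = 1653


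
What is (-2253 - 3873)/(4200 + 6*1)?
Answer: -1021/701 ≈ -1.4565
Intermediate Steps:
(-2253 - 3873)/(4200 + 6*1) = -6126/(4200 + 6) = -6126/4206 = -6126*1/4206 = -1021/701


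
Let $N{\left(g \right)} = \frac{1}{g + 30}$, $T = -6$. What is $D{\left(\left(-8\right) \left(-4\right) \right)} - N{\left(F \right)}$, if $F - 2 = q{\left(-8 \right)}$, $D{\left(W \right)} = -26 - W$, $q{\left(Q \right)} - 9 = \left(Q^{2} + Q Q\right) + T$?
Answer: $- \frac{9455}{163} \approx -58.006$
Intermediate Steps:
$q{\left(Q \right)} = 3 + 2 Q^{2}$ ($q{\left(Q \right)} = 9 - \left(6 - Q^{2} - Q Q\right) = 9 + \left(\left(Q^{2} + Q^{2}\right) - 6\right) = 9 + \left(2 Q^{2} - 6\right) = 9 + \left(-6 + 2 Q^{2}\right) = 3 + 2 Q^{2}$)
$F = 133$ ($F = 2 + \left(3 + 2 \left(-8\right)^{2}\right) = 2 + \left(3 + 2 \cdot 64\right) = 2 + \left(3 + 128\right) = 2 + 131 = 133$)
$N{\left(g \right)} = \frac{1}{30 + g}$
$D{\left(\left(-8\right) \left(-4\right) \right)} - N{\left(F \right)} = \left(-26 - \left(-8\right) \left(-4\right)\right) - \frac{1}{30 + 133} = \left(-26 - 32\right) - \frac{1}{163} = -58 - \frac{1}{163} = - \frac{9455}{163}$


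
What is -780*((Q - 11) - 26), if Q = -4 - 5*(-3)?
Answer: 20280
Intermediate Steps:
Q = 11 (Q = -4 + 15 = 11)
-780*((Q - 11) - 26) = -780*((11 - 11) - 26) = -780*(0 - 26) = -780*(-26) = 20280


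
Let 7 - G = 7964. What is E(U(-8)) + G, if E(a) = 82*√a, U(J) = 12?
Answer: -7957 + 164*√3 ≈ -7672.9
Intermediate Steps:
G = -7957 (G = 7 - 1*7964 = 7 - 7964 = -7957)
E(U(-8)) + G = 82*√12 - 7957 = 82*(2*√3) - 7957 = 164*√3 - 7957 = -7957 + 164*√3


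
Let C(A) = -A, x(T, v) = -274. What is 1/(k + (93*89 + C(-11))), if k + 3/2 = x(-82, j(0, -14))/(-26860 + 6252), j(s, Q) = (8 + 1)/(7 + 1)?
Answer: 10304/85384233 ≈ 0.00012068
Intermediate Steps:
j(s, Q) = 9/8
k = -15319/10304 (k = -3/2 - 274/(-26860 + 6252) = -3/2 - 274/(-20608) = -3/2 - 274*(-1/20608) = -3/2 + 137/10304 = -15319/10304 ≈ -1.4867)
1/(k + (93*89 + C(-11))) = 1/(-15319/10304 + (93*89 - 1*(-11))) = 1/(-15319/10304 + (8277 + 11)) = 1/(-15319/10304 + 8288) = 1/(85384233/10304) = 10304/85384233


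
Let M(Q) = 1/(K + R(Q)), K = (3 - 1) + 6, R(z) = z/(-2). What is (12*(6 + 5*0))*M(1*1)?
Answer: 48/5 ≈ 9.6000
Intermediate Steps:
R(z) = -z/2 (R(z) = z*(-½) = -z/2)
K = 8 (K = 2 + 6 = 8)
M(Q) = 1/(8 - Q/2)
(12*(6 + 5*0))*M(1*1) = (12*(6 + 5*0))*(-2/(-16 + 1*1)) = (12*(6 + 0))*(-2/(-16 + 1)) = (12*6)*(-2/(-15)) = 72*(-2*(-1/15)) = 72*(2/15) = 48/5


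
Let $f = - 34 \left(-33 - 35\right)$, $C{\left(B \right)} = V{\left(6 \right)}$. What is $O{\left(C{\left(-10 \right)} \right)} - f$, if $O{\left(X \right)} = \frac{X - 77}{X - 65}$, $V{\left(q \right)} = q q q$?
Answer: $- \frac{348973}{151} \approx -2311.1$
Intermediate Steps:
$V{\left(q \right)} = q^{3}$ ($V{\left(q \right)} = q^{2} q = q^{3}$)
$C{\left(B \right)} = 216$ ($C{\left(B \right)} = 6^{3} = 216$)
$O{\left(X \right)} = \frac{-77 + X}{-65 + X}$
$f = 2312$ ($f = \left(-34\right) \left(-68\right) = 2312$)
$O{\left(C{\left(-10 \right)} \right)} - f = \frac{-77 + 216}{-65 + 216} - 2312 = \frac{1}{151} \cdot 139 - 2312 = \frac{139}{151} - 2312 = - \frac{348973}{151}$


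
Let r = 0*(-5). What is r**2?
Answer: 0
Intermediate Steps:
r = 0
r**2 = 0**2 = 0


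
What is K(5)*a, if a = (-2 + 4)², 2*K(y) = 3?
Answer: 6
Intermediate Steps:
K(y) = 3/2 (K(y) = (½)*3 = 3/2)
a = 4 (a = 2² = 4)
K(5)*a = (3/2)*4 = 6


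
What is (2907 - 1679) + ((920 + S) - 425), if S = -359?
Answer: 1364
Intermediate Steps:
(2907 - 1679) + ((920 + S) - 425) = (2907 - 1679) + ((920 - 359) - 425) = 1228 + (561 - 425) = 1228 + 136 = 1364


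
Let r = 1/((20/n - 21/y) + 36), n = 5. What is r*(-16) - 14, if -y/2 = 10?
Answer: -11814/821 ≈ -14.390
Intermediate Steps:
y = -20 (y = -2*10 = -20)
r = 20/821 (r = 1/((20/5 - 21/(-20)) + 36) = 1/((20*(⅕) - 21*(-1/20)) + 36) = 1/((4 + 21/20) + 36) = 1/(101/20 + 36) = 1/(821/20) = 20/821 ≈ 0.024361)
r*(-16) - 14 = (20/821)*(-16) - 14 = -320/821 - 14 = -11814/821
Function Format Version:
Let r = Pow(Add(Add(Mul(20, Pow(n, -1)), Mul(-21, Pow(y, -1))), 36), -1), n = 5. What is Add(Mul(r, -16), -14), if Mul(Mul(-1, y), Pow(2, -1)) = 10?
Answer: Rational(-11814, 821) ≈ -14.390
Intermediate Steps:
y = -20 (y = Mul(-2, 10) = -20)
r = Rational(20, 821) (r = Pow(Add(Add(Mul(20, Pow(5, -1)), Mul(-21, Pow(-20, -1))), 36), -1) = Pow(Add(Add(Mul(20, Rational(1, 5)), Mul(-21, Rational(-1, 20))), 36), -1) = Pow(Add(Add(4, Rational(21, 20)), 36), -1) = Pow(Add(Rational(101, 20), 36), -1) = Pow(Rational(821, 20), -1) = Rational(20, 821) ≈ 0.024361)
Add(Mul(r, -16), -14) = Add(Mul(Rational(20, 821), -16), -14) = Add(Rational(-320, 821), -14) = Rational(-11814, 821)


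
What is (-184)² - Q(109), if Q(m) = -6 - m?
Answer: 33971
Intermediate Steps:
(-184)² - Q(109) = (-184)² - (-6 - 1*109) = 33856 - (-6 - 109) = 33856 - 1*(-115) = 33856 + 115 = 33971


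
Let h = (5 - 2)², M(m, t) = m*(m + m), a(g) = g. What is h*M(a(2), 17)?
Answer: 72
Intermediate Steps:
M(m, t) = 2*m² (M(m, t) = m*(2*m) = 2*m²)
h = 9 (h = 3² = 9)
h*M(a(2), 17) = 9*(2*2²) = 9*(2*4) = 9*8 = 72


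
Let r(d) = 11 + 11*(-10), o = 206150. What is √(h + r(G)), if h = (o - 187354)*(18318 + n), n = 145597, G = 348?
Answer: √3080946241 ≈ 55506.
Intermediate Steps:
h = 3080946340 (h = (206150 - 187354)*(18318 + 145597) = 18796*163915 = 3080946340)
r(d) = -99 (r(d) = 11 - 110 = -99)
√(h + r(G)) = √(3080946340 - 99) = √3080946241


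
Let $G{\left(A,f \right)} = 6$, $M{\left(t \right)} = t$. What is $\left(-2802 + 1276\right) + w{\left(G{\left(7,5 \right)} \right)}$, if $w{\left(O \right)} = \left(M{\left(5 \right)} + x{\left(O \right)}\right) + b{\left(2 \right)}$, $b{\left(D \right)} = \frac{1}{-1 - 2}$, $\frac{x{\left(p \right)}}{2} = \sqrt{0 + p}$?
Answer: $- \frac{4564}{3} + 2 \sqrt{6} \approx -1516.4$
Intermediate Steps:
$x{\left(p \right)} = 2 \sqrt{p}$ ($x{\left(p \right)} = 2 \sqrt{0 + p} = 2 \sqrt{p}$)
$b{\left(D \right)} = - \frac{1}{3}$ ($b{\left(D \right)} = \frac{1}{-3} = - \frac{1}{3}$)
$w{\left(O \right)} = \frac{14}{3} + 2 \sqrt{O}$ ($w{\left(O \right)} = \left(5 + 2 \sqrt{O}\right) - \frac{1}{3} = \frac{14}{3} + 2 \sqrt{O}$)
$\left(-2802 + 1276\right) + w{\left(G{\left(7,5 \right)} \right)} = \left(-2802 + 1276\right) + \left(\frac{14}{3} + 2 \sqrt{6}\right) = -1526 + \left(\frac{14}{3} + 2 \sqrt{6}\right) = - \frac{4564}{3} + 2 \sqrt{6}$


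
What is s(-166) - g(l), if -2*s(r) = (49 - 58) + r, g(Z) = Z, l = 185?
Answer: -195/2 ≈ -97.500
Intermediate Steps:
s(r) = 9/2 - r/2 (s(r) = -((49 - 58) + r)/2 = -(-9 + r)/2 = 9/2 - r/2)
s(-166) - g(l) = (9/2 - ½*(-166)) - 1*185 = (9/2 + 83) - 185 = 175/2 - 185 = -195/2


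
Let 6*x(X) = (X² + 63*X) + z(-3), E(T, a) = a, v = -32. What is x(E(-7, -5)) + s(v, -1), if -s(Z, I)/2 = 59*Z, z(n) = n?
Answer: 22363/6 ≈ 3727.2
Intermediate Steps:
x(X) = -½ + X²/6 + 21*X/2 (x(X) = ((X² + 63*X) - 3)/6 = (-3 + X² + 63*X)/6 = -½ + X²/6 + 21*X/2)
s(Z, I) = -118*Z
x(E(-7, -5)) + s(v, -1) = (-½ + (⅙)*(-5)² + (21/2)*(-5)) - 118*(-32) = (-½ + (⅙)*25 - 105/2) + 3776 = (-½ + 25/6 - 105/2) + 3776 = -293/6 + 3776 = 22363/6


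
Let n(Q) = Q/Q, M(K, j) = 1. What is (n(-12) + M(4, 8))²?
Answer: 4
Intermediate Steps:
n(Q) = 1
(n(-12) + M(4, 8))² = (1 + 1)² = 2² = 4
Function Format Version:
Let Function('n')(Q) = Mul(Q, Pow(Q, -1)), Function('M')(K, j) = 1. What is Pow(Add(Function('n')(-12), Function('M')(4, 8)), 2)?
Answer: 4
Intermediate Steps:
Function('n')(Q) = 1
Pow(Add(Function('n')(-12), Function('M')(4, 8)), 2) = Pow(Add(1, 1), 2) = Pow(2, 2) = 4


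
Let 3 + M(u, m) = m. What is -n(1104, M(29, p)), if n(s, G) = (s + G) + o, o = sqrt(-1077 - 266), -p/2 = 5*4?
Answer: -1061 - I*sqrt(1343) ≈ -1061.0 - 36.647*I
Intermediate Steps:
p = -40 (p = -10*4 = -2*20 = -40)
o = I*sqrt(1343) (o = sqrt(-1343) = I*sqrt(1343) ≈ 36.647*I)
M(u, m) = -3 + m
n(s, G) = G + s + I*sqrt(1343) (n(s, G) = (s + G) + I*sqrt(1343) = (G + s) + I*sqrt(1343) = G + s + I*sqrt(1343))
-n(1104, M(29, p)) = -((-3 - 40) + 1104 + I*sqrt(1343)) = -(-43 + 1104 + I*sqrt(1343)) = -(1061 + I*sqrt(1343)) = -1061 - I*sqrt(1343)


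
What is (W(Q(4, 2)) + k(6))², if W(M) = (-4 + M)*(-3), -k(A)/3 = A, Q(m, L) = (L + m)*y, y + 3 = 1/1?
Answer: 900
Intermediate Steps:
y = -2 (y = -3 + 1/1 = -3 + 1 = -2)
Q(m, L) = -2*L - 2*m (Q(m, L) = (L + m)*(-2) = -2*L - 2*m)
k(A) = -3*A
W(M) = 12 - 3*M
(W(Q(4, 2)) + k(6))² = ((12 - 3*(-2*2 - 2*4)) - 3*6)² = ((12 - 3*(-4 - 8)) - 18)² = ((12 - 3*(-12)) - 18)² = ((12 + 36) - 18)² = (48 - 18)² = 30² = 900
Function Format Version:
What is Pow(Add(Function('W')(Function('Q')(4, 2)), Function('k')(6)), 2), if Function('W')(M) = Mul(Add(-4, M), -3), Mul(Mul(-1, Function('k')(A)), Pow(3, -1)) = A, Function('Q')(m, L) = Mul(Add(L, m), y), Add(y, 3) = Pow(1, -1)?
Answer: 900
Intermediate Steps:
y = -2 (y = Add(-3, Pow(1, -1)) = Add(-3, 1) = -2)
Function('Q')(m, L) = Add(Mul(-2, L), Mul(-2, m)) (Function('Q')(m, L) = Mul(Add(L, m), -2) = Add(Mul(-2, L), Mul(-2, m)))
Function('k')(A) = Mul(-3, A)
Function('W')(M) = Add(12, Mul(-3, M))
Pow(Add(Function('W')(Function('Q')(4, 2)), Function('k')(6)), 2) = Pow(Add(Add(12, Mul(-3, Add(Mul(-2, 2), Mul(-2, 4)))), Mul(-3, 6)), 2) = Pow(Add(Add(12, Mul(-3, Add(-4, -8))), -18), 2) = Pow(Add(Add(12, Mul(-3, -12)), -18), 2) = Pow(Add(Add(12, 36), -18), 2) = Pow(Add(48, -18), 2) = Pow(30, 2) = 900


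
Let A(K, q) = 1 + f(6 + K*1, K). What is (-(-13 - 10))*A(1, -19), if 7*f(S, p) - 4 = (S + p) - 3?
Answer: 368/7 ≈ 52.571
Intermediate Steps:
f(S, p) = ⅐ + S/7 + p/7 (f(S, p) = 4/7 + ((S + p) - 3)/7 = 4/7 + (-3 + S + p)/7 = 4/7 + (-3/7 + S/7 + p/7) = ⅐ + S/7 + p/7)
A(K, q) = 2 + 2*K/7 (A(K, q) = 1 + (⅐ + (6 + K*1)/7 + K/7) = 1 + (⅐ + (6 + K)/7 + K/7) = 1 + (⅐ + (6/7 + K/7) + K/7) = 1 + (1 + 2*K/7) = 2 + 2*K/7)
(-(-13 - 10))*A(1, -19) = (-(-13 - 10))*(2 + (2/7)*1) = (-1*(-23))*(2 + 2/7) = 23*(16/7) = 368/7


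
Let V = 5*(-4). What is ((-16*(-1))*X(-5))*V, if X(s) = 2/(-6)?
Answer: 320/3 ≈ 106.67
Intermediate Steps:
X(s) = -⅓ (X(s) = 2*(-⅙) = -⅓)
V = -20
((-16*(-1))*X(-5))*V = (-16*(-1)*(-⅓))*(-20) = (16*(-⅓))*(-20) = -16/3*(-20) = 320/3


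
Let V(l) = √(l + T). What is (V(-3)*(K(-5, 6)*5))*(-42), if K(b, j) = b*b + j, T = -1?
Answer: -13020*I ≈ -13020.0*I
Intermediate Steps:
V(l) = √(-1 + l) (V(l) = √(l - 1) = √(-1 + l))
K(b, j) = j + b² (K(b, j) = b² + j = j + b²)
(V(-3)*(K(-5, 6)*5))*(-42) = (√(-1 - 3)*((6 + (-5)²)*5))*(-42) = (√(-4)*((6 + 25)*5))*(-42) = ((2*I)*(31*5))*(-42) = ((2*I)*155)*(-42) = (310*I)*(-42) = -13020*I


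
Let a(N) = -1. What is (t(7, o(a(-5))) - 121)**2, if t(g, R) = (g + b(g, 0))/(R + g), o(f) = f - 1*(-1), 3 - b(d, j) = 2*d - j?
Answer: 724201/49 ≈ 14780.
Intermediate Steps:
b(d, j) = 3 + j - 2*d (b(d, j) = 3 - (2*d - j) = 3 - (-j + 2*d) = 3 + (j - 2*d) = 3 + j - 2*d)
o(f) = 1 + f (o(f) = f + 1 = 1 + f)
t(g, R) = (3 - g)/(R + g) (t(g, R) = (g + (3 + 0 - 2*g))/(R + g) = (g + (3 - 2*g))/(R + g) = (3 - g)/(R + g))
(t(7, o(a(-5))) - 121)**2 = ((3 - 1*7)/((1 - 1) + 7) - 121)**2 = ((3 - 7)/(0 + 7) - 121)**2 = (-4/7 - 121)**2 = (-851/7)**2 = 724201/49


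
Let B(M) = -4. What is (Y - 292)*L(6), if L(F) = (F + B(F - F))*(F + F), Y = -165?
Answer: -10968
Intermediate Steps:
L(F) = 2*F*(-4 + F) (L(F) = (F - 4)*(F + F) = (-4 + F)*(2*F) = 2*F*(-4 + F))
(Y - 292)*L(6) = (-165 - 292)*(2*6*(-4 + 6)) = -914*6*2 = -457*24 = -10968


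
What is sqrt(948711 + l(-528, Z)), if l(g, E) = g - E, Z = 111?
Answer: 2*sqrt(237018) ≈ 973.69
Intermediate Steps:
sqrt(948711 + l(-528, Z)) = sqrt(948711 + (-528 - 1*111)) = sqrt(948711 + (-528 - 111)) = sqrt(948711 - 639) = sqrt(948072) = 2*sqrt(237018)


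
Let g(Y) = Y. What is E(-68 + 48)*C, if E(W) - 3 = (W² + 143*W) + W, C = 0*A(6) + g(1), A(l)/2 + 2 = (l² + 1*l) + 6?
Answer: -2477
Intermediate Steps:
A(l) = 8 + 2*l + 2*l² (A(l) = -4 + 2*((l² + 1*l) + 6) = -4 + 2*((l² + l) + 6) = -4 + 2*((l + l²) + 6) = -4 + 2*(6 + l + l²) = -4 + (12 + 2*l + 2*l²) = 8 + 2*l + 2*l²)
C = 1 (C = 0*(8 + 2*6 + 2*6²) + 1 = 0*(8 + 12 + 2*36) + 1 = 0*(8 + 12 + 72) + 1 = 0*92 + 1 = 0 + 1 = 1)
E(W) = 3 + W² + 144*W (E(W) = 3 + ((W² + 143*W) + W) = 3 + (W² + 144*W) = 3 + W² + 144*W)
E(-68 + 48)*C = (3 + (-68 + 48)² + 144*(-68 + 48))*1 = (3 + (-20)² + 144*(-20))*1 = (3 + 400 - 2880)*1 = -2477*1 = -2477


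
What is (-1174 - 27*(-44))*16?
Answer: 224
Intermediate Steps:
(-1174 - 27*(-44))*16 = (-1174 + 1188)*16 = 14*16 = 224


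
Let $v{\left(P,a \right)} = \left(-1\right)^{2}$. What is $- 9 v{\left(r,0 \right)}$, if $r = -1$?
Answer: $-9$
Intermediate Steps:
$v{\left(P,a \right)} = 1$
$- 9 v{\left(r,0 \right)} = \left(-9\right) 1 = -9$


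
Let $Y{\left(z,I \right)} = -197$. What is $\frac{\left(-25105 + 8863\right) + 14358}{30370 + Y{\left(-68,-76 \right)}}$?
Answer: $- \frac{1884}{30173} \approx -0.06244$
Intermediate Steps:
$\frac{\left(-25105 + 8863\right) + 14358}{30370 + Y{\left(-68,-76 \right)}} = \frac{\left(-25105 + 8863\right) + 14358}{30370 - 197} = \frac{-16242 + 14358}{30173} = \left(-1884\right) \frac{1}{30173} = - \frac{1884}{30173}$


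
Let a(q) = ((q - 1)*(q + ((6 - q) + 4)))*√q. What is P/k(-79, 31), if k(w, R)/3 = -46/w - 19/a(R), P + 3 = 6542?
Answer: 22099335180000/5901386999 + 77538808100*√31/5901386999 ≈ 3817.9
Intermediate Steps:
P = 6539 (P = -3 + 6542 = 6539)
a(q) = √q*(-10 + 10*q) (a(q) = ((-1 + q)*(q + (10 - q)))*√q = ((-1 + q)*10)*√q = (-10 + 10*q)*√q = √q*(-10 + 10*q))
k(w, R) = -138/w - 57/(10*√R*(-1 + R)) (k(w, R) = 3*(-46/w - 19*1/(10*√R*(-1 + R))) = 3*(-46/w - 19/(10*√R*(-1 + R))) = -138/w - 57/(10*√R*(-1 + R)))
P/k(-79, 31) = 6539/(((3/10)*(-19*(-79) + 460*√31*(1 - 1*31))/(√31*(-79)*(-1 + 31)))) = 6539/(((3/10)*(√31/31)*(-1/79)*(1501 + 460*√31*(1 - 31))/30)) = 6539/(((3/10)*(√31/31)*(-1/79)*(1/30)*(1501 + 460*√31*(-30)))) = 6539/(((3/10)*(√31/31)*(-1/79)*(1/30)*(1501 - 13800*√31))) = 6539/((-√31*(1501 - 13800*√31)/244900)) = 6539*(-7900*√31/(1501 - 13800*√31)) = -51658100*√31/(1501 - 13800*√31)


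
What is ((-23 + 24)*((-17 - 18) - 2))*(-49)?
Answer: 1813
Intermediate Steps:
((-23 + 24)*((-17 - 18) - 2))*(-49) = (1*(-35 - 2))*(-49) = (1*(-37))*(-49) = -37*(-49) = 1813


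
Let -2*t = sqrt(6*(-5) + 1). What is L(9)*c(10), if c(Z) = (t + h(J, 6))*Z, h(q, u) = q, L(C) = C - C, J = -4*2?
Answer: 0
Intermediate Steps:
J = -8
L(C) = 0
t = -I*sqrt(29)/2 (t = -sqrt(6*(-5) + 1)/2 = -sqrt(-30 + 1)/2 = -I*sqrt(29)/2 ≈ -2.6926*I)
c(Z) = Z*(-8 - I*sqrt(29)/2) (c(Z) = (-I*sqrt(29)/2 - 8)*Z = (-8 - I*sqrt(29)/2)*Z = Z*(-8 - I*sqrt(29)/2))
L(9)*c(10) = 0*(-1/2*10*(16 + I*sqrt(29))) = 0*(-80 - 5*I*sqrt(29)) = 0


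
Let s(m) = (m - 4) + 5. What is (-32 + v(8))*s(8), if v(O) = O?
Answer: -216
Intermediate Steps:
s(m) = 1 + m (s(m) = (-4 + m) + 5 = 1 + m)
(-32 + v(8))*s(8) = (-32 + 8)*(1 + 8) = -24*9 = -216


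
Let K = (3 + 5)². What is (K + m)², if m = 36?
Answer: 10000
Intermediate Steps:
K = 64 (K = 8² = 64)
(K + m)² = (64 + 36)² = 100² = 10000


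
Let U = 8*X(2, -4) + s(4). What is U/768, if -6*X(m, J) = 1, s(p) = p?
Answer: 1/288 ≈ 0.0034722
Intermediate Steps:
X(m, J) = -⅙ (X(m, J) = -⅙*1 = -⅙)
U = 8/3 (U = 8*(-⅙) + 4 = -4/3 + 4 = 8/3 ≈ 2.6667)
U/768 = (8/3)/768 = (8/3)*(1/768) = 1/288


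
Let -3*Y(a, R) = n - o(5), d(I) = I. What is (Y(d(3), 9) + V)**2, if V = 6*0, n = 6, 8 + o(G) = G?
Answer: 9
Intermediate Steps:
o(G) = -8 + G
V = 0
Y(a, R) = -3 (Y(a, R) = -(6 - (-8 + 5))/3 = -(6 - 1*(-3))/3 = -(6 + 3)/3 = -1/3*9 = -3)
(Y(d(3), 9) + V)**2 = (-3 + 0)**2 = (-3)**2 = 9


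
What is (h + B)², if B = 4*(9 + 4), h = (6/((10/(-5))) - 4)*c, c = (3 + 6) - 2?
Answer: 9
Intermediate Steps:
c = 7 (c = 9 - 2 = 7)
h = -49 (h = (6/((10/(-5))) - 4)*7 = (6/((10*(-⅕))) - 4)*7 = (6/(-2) - 4)*7 = (6*(-½) - 4)*7 = (-3 - 4)*7 = -7*7 = -49)
B = 52 (B = 4*13 = 52)
(h + B)² = (-49 + 52)² = 3² = 9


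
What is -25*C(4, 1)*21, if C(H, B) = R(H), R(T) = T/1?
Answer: -2100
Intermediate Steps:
R(T) = T (R(T) = T*1 = T)
C(H, B) = H
-25*C(4, 1)*21 = -25*4*21 = -100*21 = -2100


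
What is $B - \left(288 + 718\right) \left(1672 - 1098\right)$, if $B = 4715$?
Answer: $-572729$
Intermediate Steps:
$B - \left(288 + 718\right) \left(1672 - 1098\right) = 4715 - \left(288 + 718\right) \left(1672 - 1098\right) = 4715 - 1006 \cdot 574 = 4715 - 577444 = -572729$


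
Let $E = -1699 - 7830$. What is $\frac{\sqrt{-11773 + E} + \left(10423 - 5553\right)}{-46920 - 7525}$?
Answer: $- \frac{974}{10889} - \frac{i \sqrt{21302}}{54445} \approx -0.089448 - 0.0026807 i$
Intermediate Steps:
$E = -9529$
$\frac{\sqrt{-11773 + E} + \left(10423 - 5553\right)}{-46920 - 7525} = \frac{\sqrt{-11773 - 9529} + \left(10423 - 5553\right)}{-46920 - 7525} = \frac{\sqrt{-21302} + 4870}{-54445} = \left(i \sqrt{21302} + 4870\right) \left(- \frac{1}{54445}\right) = \left(4870 + i \sqrt{21302}\right) \left(- \frac{1}{54445}\right) = - \frac{974}{10889} - \frac{i \sqrt{21302}}{54445}$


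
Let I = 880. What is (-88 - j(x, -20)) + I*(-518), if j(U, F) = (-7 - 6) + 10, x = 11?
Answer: -455925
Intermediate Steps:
j(U, F) = -3 (j(U, F) = -13 + 10 = -3)
(-88 - j(x, -20)) + I*(-518) = (-88 - 1*(-3)) + 880*(-518) = (-88 + 3) - 455840 = -85 - 455840 = -455925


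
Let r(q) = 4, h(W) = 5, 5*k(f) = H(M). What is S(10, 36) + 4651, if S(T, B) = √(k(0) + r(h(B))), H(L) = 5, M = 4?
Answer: 4651 + √5 ≈ 4653.2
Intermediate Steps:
k(f) = 1 (k(f) = (⅕)*5 = 1)
S(T, B) = √5 (S(T, B) = √(1 + 4) = √5)
S(10, 36) + 4651 = √5 + 4651 = 4651 + √5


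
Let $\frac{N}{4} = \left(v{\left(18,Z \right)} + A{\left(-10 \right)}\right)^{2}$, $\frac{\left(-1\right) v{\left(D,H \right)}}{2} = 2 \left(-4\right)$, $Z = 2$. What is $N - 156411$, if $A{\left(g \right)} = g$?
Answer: $-156267$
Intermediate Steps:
$v{\left(D,H \right)} = 16$ ($v{\left(D,H \right)} = - 2 \cdot 2 \left(-4\right) = \left(-2\right) \left(-8\right) = 16$)
$N = 144$ ($N = 4 \left(16 - 10\right)^{2} = 4 \cdot 6^{2} = 4 \cdot 36 = 144$)
$N - 156411 = 144 - 156411 = -156267$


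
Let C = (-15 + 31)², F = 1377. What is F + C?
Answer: 1633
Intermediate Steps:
C = 256 (C = 16² = 256)
F + C = 1377 + 256 = 1633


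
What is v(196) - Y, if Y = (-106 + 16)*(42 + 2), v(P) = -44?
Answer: 3916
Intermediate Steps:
Y = -3960 (Y = -90*44 = -3960)
v(196) - Y = -44 - 1*(-3960) = -44 + 3960 = 3916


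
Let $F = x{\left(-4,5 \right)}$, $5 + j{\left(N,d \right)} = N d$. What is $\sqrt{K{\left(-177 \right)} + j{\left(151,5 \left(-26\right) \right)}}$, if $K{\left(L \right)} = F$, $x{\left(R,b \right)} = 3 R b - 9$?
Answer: $2 i \sqrt{4926} \approx 140.37 i$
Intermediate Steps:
$j{\left(N,d \right)} = -5 + N d$
$x{\left(R,b \right)} = -9 + 3 R b$ ($x{\left(R,b \right)} = 3 R b - 9 = -9 + 3 R b$)
$F = -69$ ($F = -9 + 3 \left(-4\right) 5 = -9 - 60 = -69$)
$K{\left(L \right)} = -69$
$\sqrt{K{\left(-177 \right)} + j{\left(151,5 \left(-26\right) \right)}} = \sqrt{-69 + \left(-5 + 151 \cdot 5 \left(-26\right)\right)} = \sqrt{-69 + \left(-5 + 151 \left(-130\right)\right)} = \sqrt{-69 - 19635} = \sqrt{-19704} = 2 i \sqrt{4926}$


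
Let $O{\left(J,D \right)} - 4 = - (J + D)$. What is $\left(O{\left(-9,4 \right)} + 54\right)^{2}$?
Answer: $3969$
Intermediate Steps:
$O{\left(J,D \right)} = 4 - D - J$ ($O{\left(J,D \right)} = 4 - \left(J + D\right) = 4 - \left(D + J\right) = 4 - D - J$)
$\left(O{\left(-9,4 \right)} + 54\right)^{2} = \left(\left(4 - 4 - -9\right) + 54\right)^{2} = \left(\left(4 - 4 + 9\right) + 54\right)^{2} = \left(9 + 54\right)^{2} = 63^{2} = 3969$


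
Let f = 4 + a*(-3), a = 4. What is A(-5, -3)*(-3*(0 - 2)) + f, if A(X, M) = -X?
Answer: 22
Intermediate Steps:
f = -8 (f = 4 + 4*(-3) = 4 - 12 = -8)
A(-5, -3)*(-3*(0 - 2)) + f = (-1*(-5))*(-3*(0 - 2)) - 8 = 5*(-3*(-2)) - 8 = 5*6 - 8 = 30 - 8 = 22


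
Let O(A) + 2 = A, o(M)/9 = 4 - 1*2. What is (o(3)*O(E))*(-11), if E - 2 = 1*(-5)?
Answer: 990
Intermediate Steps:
E = -3 (E = 2 + 1*(-5) = 2 - 5 = -3)
o(M) = 18 (o(M) = 9*(4 - 1*2) = 9*(4 - 2) = 9*2 = 18)
O(A) = -2 + A
(o(3)*O(E))*(-11) = (18*(-2 - 3))*(-11) = (18*(-5))*(-11) = -90*(-11) = 990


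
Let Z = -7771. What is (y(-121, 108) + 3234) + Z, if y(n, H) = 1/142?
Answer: -644253/142 ≈ -4537.0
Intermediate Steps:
y(n, H) = 1/142
(y(-121, 108) + 3234) + Z = (1/142 + 3234) - 7771 = 459229/142 - 7771 = -644253/142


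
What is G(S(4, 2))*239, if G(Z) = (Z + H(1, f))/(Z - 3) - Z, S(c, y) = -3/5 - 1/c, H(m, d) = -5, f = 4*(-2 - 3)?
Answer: 872111/1540 ≈ 566.31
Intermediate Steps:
f = -20 (f = 4*(-5) = -20)
S(c, y) = -3/5 - 1/c (S(c, y) = -3*1/5 - 1/c = -3/5 - 1/c)
G(Z) = -Z + (-5 + Z)/(-3 + Z) (G(Z) = (Z - 5)/(Z - 3) - Z = (-5 + Z)/(-3 + Z) - Z = -Z + (-5 + Z)/(-3 + Z))
G(S(4, 2))*239 = ((-5 - (-3/5 - 1/4)**2 + 4*(-3/5 - 1/4))/(-3 + (-3/5 - 1/4)))*239 = ((-5 - (-17/20)**2 + 4*(-17/20))/(-3 - 17/20))*239 = ((-5 - 1*289/400 - 17/5)/(-77/20))*239 = -20*(-5 - 289/400 - 17/5)/77*239 = -20/77*(-3649/400)*239 = (3649/1540)*239 = 872111/1540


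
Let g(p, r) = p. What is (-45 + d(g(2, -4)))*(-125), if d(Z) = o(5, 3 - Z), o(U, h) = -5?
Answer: 6250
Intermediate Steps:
d(Z) = -5
(-45 + d(g(2, -4)))*(-125) = (-45 - 5)*(-125) = -50*(-125) = 6250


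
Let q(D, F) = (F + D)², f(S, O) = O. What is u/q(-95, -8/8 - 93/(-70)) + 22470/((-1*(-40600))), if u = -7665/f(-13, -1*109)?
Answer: 519466785527/925480298460 ≈ 0.56129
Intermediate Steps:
q(D, F) = (D + F)²
u = 7665/109 (u = -7665/((-1*109)) = -7665/(-109) = -7665*(-1/109) = 7665/109 ≈ 70.321)
u/q(-95, -8/8 - 93/(-70)) + 22470/((-1*(-40600))) = 7665/(109*((-95 + (-8/8 - 93/(-70)))²)) + 22470/((-1*(-40600))) = 7665/(109*((-95 + (-8*⅛ - 93*(-1/70)))²)) + 22470/40600 = 7665/(109*((-95 + (-1 + 93/70))²)) + 22470*(1/40600) = 7665/(109*((-95 + 23/70)²)) + 321/580 = 7665/(109*((-6627/70)²)) + 321/580 = 7665/(109*(43917129/4900)) + 321/580 = (7665/109)*(4900/43917129) + 321/580 = 12519500/1595655687 + 321/580 = 519466785527/925480298460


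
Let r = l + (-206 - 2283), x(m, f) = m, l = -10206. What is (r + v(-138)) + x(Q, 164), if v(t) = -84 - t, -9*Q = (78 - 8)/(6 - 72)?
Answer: -3754342/297 ≈ -12641.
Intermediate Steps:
Q = 35/297 (Q = -(78 - 8)/(9*(6 - 72)) = -70/(9*(-66)) = -70*(-1)/(9*66) = -⅑*(-35/33) = 35/297 ≈ 0.11785)
r = -12695 (r = -10206 + (-206 - 2283) = -10206 - 2489 = -12695)
(r + v(-138)) + x(Q, 164) = (-12695 + (-84 - 1*(-138))) + 35/297 = (-12695 + (-84 + 138)) + 35/297 = (-12695 + 54) + 35/297 = -12641 + 35/297 = -3754342/297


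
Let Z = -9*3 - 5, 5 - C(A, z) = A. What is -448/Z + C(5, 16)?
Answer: 14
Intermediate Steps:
C(A, z) = 5 - A
Z = -32 (Z = -27 - 5 = -32)
-448/Z + C(5, 16) = -448/(-32) + (5 - 1*5) = -448*(-1/32) + (5 - 5) = 14 + 0 = 14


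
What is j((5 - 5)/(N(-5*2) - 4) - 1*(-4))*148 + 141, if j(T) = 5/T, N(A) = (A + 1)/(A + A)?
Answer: 326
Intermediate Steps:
N(A) = (1 + A)/(2*A) (N(A) = (1 + A)/((2*A)) = (1 + A)*(1/(2*A)) = (1 + A)/(2*A))
j((5 - 5)/(N(-5*2) - 4) - 1*(-4))*148 + 141 = (5/((5 - 5)/((1 - 5*2)/(2*((-5*2))) - 4) - 1*(-4)))*148 + 141 = (5/(0/((1/2)*(1 - 10)/(-10) - 4) + 4))*148 + 141 = (5/(0/((1/2)*(-1/10)*(-9) - 4) + 4))*148 + 141 = (5/(0/(9/20 - 4) + 4))*148 + 141 = (5/(0/(-71/20) + 4))*148 + 141 = (5/(0*(-20/71) + 4))*148 + 141 = (5/(0 + 4))*148 + 141 = (5/4)*148 + 141 = 185 + 141 = 326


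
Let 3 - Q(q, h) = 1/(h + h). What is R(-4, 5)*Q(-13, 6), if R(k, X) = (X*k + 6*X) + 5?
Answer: 175/4 ≈ 43.750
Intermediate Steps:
Q(q, h) = 3 - 1/(2*h) (Q(q, h) = 3 - 1/(h + h) = 3 - 1/(2*h))
R(k, X) = 5 + 6*X + X*k (R(k, X) = (6*X + X*k) + 5 = 5 + 6*X + X*k)
R(-4, 5)*Q(-13, 6) = (5 + 6*5 + 5*(-4))*(3 - 1/2/6) = (5 + 30 - 20)*(3 - 1/2*1/6) = 15*(3 - 1/12) = 15*(35/12) = 175/4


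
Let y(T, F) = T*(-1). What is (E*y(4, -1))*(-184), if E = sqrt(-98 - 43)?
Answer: 736*I*sqrt(141) ≈ 8739.5*I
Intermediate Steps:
y(T, F) = -T
E = I*sqrt(141) (E = sqrt(-141) = I*sqrt(141) ≈ 11.874*I)
(E*y(4, -1))*(-184) = ((I*sqrt(141))*(-1*4))*(-184) = ((I*sqrt(141))*(-4))*(-184) = -4*I*sqrt(141)*(-184) = 736*I*sqrt(141)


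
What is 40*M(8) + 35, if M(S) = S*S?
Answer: 2595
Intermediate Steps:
M(S) = S**2
40*M(8) + 35 = 40*8**2 + 35 = 40*64 + 35 = 2560 + 35 = 2595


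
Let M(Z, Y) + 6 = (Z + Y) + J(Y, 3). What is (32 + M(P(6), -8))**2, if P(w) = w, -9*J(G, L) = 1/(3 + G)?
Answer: 1168561/2025 ≈ 577.07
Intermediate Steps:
J(G, L) = -1/(9*(3 + G))
M(Z, Y) = -6 + Y + Z - 1/(27 + 9*Y) (M(Z, Y) = -6 + ((Z + Y) - 1/(27 + 9*Y)) = -6 + ((Y + Z) - 1/(27 + 9*Y)) = -6 + (Y + Z - 1/(27 + 9*Y)) = -6 + Y + Z - 1/(27 + 9*Y))
(32 + M(P(6), -8))**2 = (32 + (-1/9 + (3 - 8)*(-6 - 8 + 6))/(3 - 8))**2 = (32 + (-1/9 - 5*(-8))/(-5))**2 = (32 - (-1/9 + 40)/5)**2 = (32 - 1/5*359/9)**2 = (32 - 359/45)**2 = (1081/45)**2 = 1168561/2025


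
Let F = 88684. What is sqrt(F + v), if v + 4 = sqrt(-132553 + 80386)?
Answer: sqrt(88680 + I*sqrt(52167)) ≈ 297.79 + 0.383*I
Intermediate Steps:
v = -4 + I*sqrt(52167) (v = -4 + sqrt(-132553 + 80386) = -4 + sqrt(-52167) = -4 + I*sqrt(52167) ≈ -4.0 + 228.4*I)
sqrt(F + v) = sqrt(88684 + (-4 + I*sqrt(52167))) = sqrt(88680 + I*sqrt(52167))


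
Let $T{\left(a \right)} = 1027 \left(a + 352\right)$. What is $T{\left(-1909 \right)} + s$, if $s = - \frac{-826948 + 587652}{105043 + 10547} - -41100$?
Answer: $- \frac{90040964857}{57795} \approx -1.5579 \cdot 10^{6}$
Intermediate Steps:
$T{\left(a \right)} = 361504 + 1027 a$ ($T{\left(a \right)} = 1027 \left(352 + a\right) = 361504 + 1027 a$)
$s = \frac{2375494148}{57795}$ ($s = - \frac{-239296}{115590} + \left(-851410 + 892510\right) = - \frac{-239296}{115590} + 41100 = \left(-1\right) \left(- \frac{119648}{57795}\right) + 41100 = \frac{119648}{57795} + 41100 = \frac{2375494148}{57795} \approx 41102.0$)
$T{\left(-1909 \right)} + s = \left(361504 + 1027 \left(-1909\right)\right) + \frac{2375494148}{57795} = \left(361504 - 1960543\right) + \frac{2375494148}{57795} = -1599039 + \frac{2375494148}{57795} = - \frac{90040964857}{57795}$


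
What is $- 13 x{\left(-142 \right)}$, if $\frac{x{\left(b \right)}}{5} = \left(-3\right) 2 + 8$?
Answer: $-130$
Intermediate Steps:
$x{\left(b \right)} = 10$ ($x{\left(b \right)} = 5 \left(\left(-3\right) 2 + 8\right) = 5 \left(-6 + 8\right) = 5 \cdot 2 = 10$)
$- 13 x{\left(-142 \right)} = \left(-13\right) 10 = -130$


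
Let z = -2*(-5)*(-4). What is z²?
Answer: 1600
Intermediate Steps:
z = -40 (z = 10*(-4) = -40)
z² = (-40)² = 1600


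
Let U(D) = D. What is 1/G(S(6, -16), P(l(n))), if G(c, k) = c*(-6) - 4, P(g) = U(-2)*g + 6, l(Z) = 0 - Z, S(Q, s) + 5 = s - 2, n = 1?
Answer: 1/134 ≈ 0.0074627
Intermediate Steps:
S(Q, s) = -7 + s (S(Q, s) = -5 + (s - 2) = -5 + (-2 + s) = -7 + s)
l(Z) = -Z
P(g) = 6 - 2*g (P(g) = -2*g + 6 = 6 - 2*g)
G(c, k) = -4 - 6*c (G(c, k) = -6*c - 4 = -4 - 6*c)
1/G(S(6, -16), P(l(n))) = 1/(-4 - 6*(-7 - 16)) = 1/(-4 - 6*(-23)) = 1/(-4 + 138) = 1/134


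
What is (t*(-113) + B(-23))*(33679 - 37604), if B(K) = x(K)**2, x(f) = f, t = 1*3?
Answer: -745750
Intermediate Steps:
t = 3
B(K) = K**2
(t*(-113) + B(-23))*(33679 - 37604) = (3*(-113) + (-23)**2)*(33679 - 37604) = (-339 + 529)*(-3925) = 190*(-3925) = -745750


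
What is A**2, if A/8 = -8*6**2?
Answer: 5308416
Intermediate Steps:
A = -2304 (A = 8*(-8*6**2) = 8*(-8*36) = 8*(-288) = -2304)
A**2 = (-2304)**2 = 5308416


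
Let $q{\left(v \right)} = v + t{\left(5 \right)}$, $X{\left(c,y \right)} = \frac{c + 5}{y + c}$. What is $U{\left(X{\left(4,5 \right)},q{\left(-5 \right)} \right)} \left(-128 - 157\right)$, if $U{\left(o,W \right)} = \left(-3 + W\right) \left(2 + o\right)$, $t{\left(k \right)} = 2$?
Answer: $5130$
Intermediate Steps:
$X{\left(c,y \right)} = \frac{5 + c}{c + y}$
$q{\left(v \right)} = 2 + v$ ($q{\left(v \right)} = v + 2 = 2 + v$)
$U{\left(X{\left(4,5 \right)},q{\left(-5 \right)} \right)} \left(-128 - 157\right) = \left(-6 - 3 \frac{5 + 4}{4 + 5} + 2 \left(2 - 5\right) + \left(2 - 5\right) \frac{5 + 4}{4 + 5}\right) \left(-128 - 157\right) = \left(-6 - 3 \cdot \frac{1}{9} \cdot 9 + 2 \left(-3\right) - 3 \cdot \frac{1}{9} \cdot 9\right) \left(-285\right) = \left(-6 - 3 \cdot \frac{1}{9} \cdot 9 - 6 - 3 \cdot \frac{1}{9} \cdot 9\right) \left(-285\right) = \left(-6 - 3 - 6 - 3\right) \left(-285\right) = \left(-18\right) \left(-285\right) = 5130$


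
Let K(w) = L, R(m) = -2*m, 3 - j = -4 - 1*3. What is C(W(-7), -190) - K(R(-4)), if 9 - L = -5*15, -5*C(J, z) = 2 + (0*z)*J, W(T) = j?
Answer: -422/5 ≈ -84.400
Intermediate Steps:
j = 10 (j = 3 - (-4 - 1*3) = 3 - (-4 - 3) = 3 - 1*(-7) = 3 + 7 = 10)
W(T) = 10
C(J, z) = -⅖ (C(J, z) = -(2 + (0*z)*J)/5 = -(2 + 0*J)/5 = -(2 + 0)/5 = -⅕*2 = -⅖)
L = 84 (L = 9 - (-5)*15 = 9 - 1*(-75) = 9 + 75 = 84)
K(w) = 84
C(W(-7), -190) - K(R(-4)) = -⅖ - 1*84 = -⅖ - 84 = -422/5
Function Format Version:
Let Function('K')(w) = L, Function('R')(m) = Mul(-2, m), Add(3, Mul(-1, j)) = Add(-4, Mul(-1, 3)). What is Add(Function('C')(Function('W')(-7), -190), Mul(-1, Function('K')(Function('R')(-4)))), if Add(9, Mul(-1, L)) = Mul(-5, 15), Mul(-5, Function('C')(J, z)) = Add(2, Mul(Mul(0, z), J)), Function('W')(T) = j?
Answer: Rational(-422, 5) ≈ -84.400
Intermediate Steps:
j = 10 (j = Add(3, Mul(-1, Add(-4, Mul(-1, 3)))) = Add(3, Mul(-1, Add(-4, -3))) = Add(3, Mul(-1, -7)) = Add(3, 7) = 10)
Function('W')(T) = 10
Function('C')(J, z) = Rational(-2, 5) (Function('C')(J, z) = Mul(Rational(-1, 5), Add(2, Mul(Mul(0, z), J))) = Mul(Rational(-1, 5), Add(2, Mul(0, J))) = Mul(Rational(-1, 5), Add(2, 0)) = Mul(Rational(-1, 5), 2) = Rational(-2, 5))
L = 84 (L = Add(9, Mul(-1, Mul(-5, 15))) = Add(9, Mul(-1, -75)) = Add(9, 75) = 84)
Function('K')(w) = 84
Add(Function('C')(Function('W')(-7), -190), Mul(-1, Function('K')(Function('R')(-4)))) = Add(Rational(-2, 5), Mul(-1, 84)) = Add(Rational(-2, 5), -84) = Rational(-422, 5)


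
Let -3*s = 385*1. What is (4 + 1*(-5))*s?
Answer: 385/3 ≈ 128.33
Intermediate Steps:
s = -385/3 ≈ -128.33
(4 + 1*(-5))*s = (4 + 1*(-5))*(-385/3) = (4 - 5)*(-385/3) = -1*(-385/3) = 385/3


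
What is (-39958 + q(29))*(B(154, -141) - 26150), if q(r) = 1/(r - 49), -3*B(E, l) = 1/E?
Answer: 292572866317/280 ≈ 1.0449e+9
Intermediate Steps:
B(E, l) = -1/(3*E)
q(r) = 1/(-49 + r)
(-39958 + q(29))*(B(154, -141) - 26150) = (-39958 + 1/(-49 + 29))*(-⅓/154 - 26150) = (-39958 + 1/(-20))*(-⅓*1/154 - 26150) = (-39958 - 1/20)*(-1/462 - 26150) = -799161/20*(-12081301/462) = 292572866317/280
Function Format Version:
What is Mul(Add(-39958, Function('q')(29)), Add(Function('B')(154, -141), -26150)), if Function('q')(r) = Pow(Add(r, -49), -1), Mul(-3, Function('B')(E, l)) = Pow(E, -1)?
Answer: Rational(292572866317, 280) ≈ 1.0449e+9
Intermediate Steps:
Function('B')(E, l) = Mul(Rational(-1, 3), Pow(E, -1))
Function('q')(r) = Pow(Add(-49, r), -1)
Mul(Add(-39958, Function('q')(29)), Add(Function('B')(154, -141), -26150)) = Mul(Add(-39958, Pow(Add(-49, 29), -1)), Add(Mul(Rational(-1, 3), Pow(154, -1)), -26150)) = Mul(Add(-39958, Pow(-20, -1)), Add(Mul(Rational(-1, 3), Rational(1, 154)), -26150)) = Mul(Add(-39958, Rational(-1, 20)), Add(Rational(-1, 462), -26150)) = Mul(Rational(-799161, 20), Rational(-12081301, 462)) = Rational(292572866317, 280)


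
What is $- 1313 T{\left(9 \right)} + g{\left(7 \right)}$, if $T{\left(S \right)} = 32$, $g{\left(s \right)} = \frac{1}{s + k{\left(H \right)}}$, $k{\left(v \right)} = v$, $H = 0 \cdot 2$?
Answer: $- \frac{294111}{7} \approx -42016.0$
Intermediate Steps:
$H = 0$
$g{\left(s \right)} = \frac{1}{s}$ ($g{\left(s \right)} = \frac{1}{s + 0} = \frac{1}{s}$)
$- 1313 T{\left(9 \right)} + g{\left(7 \right)} = \left(-1313\right) 32 + \frac{1}{7} = -42016 + \frac{1}{7} = - \frac{294111}{7}$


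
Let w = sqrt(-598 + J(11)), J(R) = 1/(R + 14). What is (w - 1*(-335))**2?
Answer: 2790676/25 + 402*I*sqrt(1661) ≈ 1.1163e+5 + 16384.0*I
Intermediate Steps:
J(R) = 1/(14 + R)
w = 3*I*sqrt(1661)/5 (w = sqrt(-598 + 1/(14 + 11)) = sqrt(-598 + 1/25) = sqrt(-14949/25) = 3*I*sqrt(1661)/5 ≈ 24.453*I)
(w - 1*(-335))**2 = (3*I*sqrt(1661)/5 - 1*(-335))**2 = (3*I*sqrt(1661)/5 + 335)**2 = (335 + 3*I*sqrt(1661)/5)**2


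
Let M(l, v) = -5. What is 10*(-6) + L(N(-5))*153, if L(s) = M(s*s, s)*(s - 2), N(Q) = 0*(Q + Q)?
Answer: 1470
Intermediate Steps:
N(Q) = 0 (N(Q) = 0*(2*Q) = 0)
L(s) = 10 - 5*s (L(s) = -5*(s - 2) = -5*(-2 + s) = 10 - 5*s)
10*(-6) + L(N(-5))*153 = 10*(-6) + (10 - 5*0)*153 = -60 + (10 + 0)*153 = -60 + 10*153 = -60 + 1530 = 1470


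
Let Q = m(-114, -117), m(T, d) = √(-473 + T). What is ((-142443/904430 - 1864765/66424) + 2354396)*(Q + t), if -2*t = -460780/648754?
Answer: 1629325734870542859791/1948722669426664 + 70720332257065969*I*√587/30037929160 ≈ 8.361e+5 + 5.7042e+7*I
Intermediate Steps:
Q = I*√587 (Q = √(-473 - 114) = √(-587) = I*√587 ≈ 24.228*I)
t = 115195/324377 (t = -(-230390)/648754 = -½*(-230390/324377) = 115195/324377 ≈ 0.35513)
((-142443/904430 - 1864765/66424) + 2354396)*(Q + t) = ((-142443/904430 - 1864765/66424) + 2354396)*(I*√587 + 115195/324377) = ((-142443*1/904430 - 1864765*1/66424) + 2354396)*(115195/324377 + I*√587) = ((-142443/904430 - 1864765/66424) + 2354396)*(115195/324377 + I*√587) = (-848005521391/30037929160 + 2354396)*(115195/324377 + I*√587) = 70720332257065969*(115195/324377 + I*√587)/30037929160 = 1629325734870542859791/1948722669426664 + 70720332257065969*I*√587/30037929160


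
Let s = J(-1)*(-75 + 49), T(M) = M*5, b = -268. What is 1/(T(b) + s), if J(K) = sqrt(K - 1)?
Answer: I/(2*(-670*I + 13*sqrt(2))) ≈ -0.00074571 + 2.0462e-5*I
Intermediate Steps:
J(K) = sqrt(-1 + K)
T(M) = 5*M
s = -26*I*sqrt(2) (s = sqrt(-1 - 1)*(-75 + 49) = sqrt(-2)*(-26) = (I*sqrt(2))*(-26) = -26*I*sqrt(2) ≈ -36.77*I)
1/(T(b) + s) = 1/(5*(-268) - 26*I*sqrt(2)) = 1/(-1340 - 26*I*sqrt(2))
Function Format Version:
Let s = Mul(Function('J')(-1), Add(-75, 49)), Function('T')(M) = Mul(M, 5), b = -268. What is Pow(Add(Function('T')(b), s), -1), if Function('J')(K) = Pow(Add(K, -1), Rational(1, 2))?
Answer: Mul(Rational(1, 2), I, Pow(Add(Mul(-670, I), Mul(13, Pow(2, Rational(1, 2)))), -1)) ≈ Add(-0.00074571, Mul(2.0462e-5, I))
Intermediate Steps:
Function('J')(K) = Pow(Add(-1, K), Rational(1, 2))
Function('T')(M) = Mul(5, M)
s = Mul(-26, I, Pow(2, Rational(1, 2))) (s = Mul(Pow(Add(-1, -1), Rational(1, 2)), Add(-75, 49)) = Mul(Pow(-2, Rational(1, 2)), -26) = Mul(Mul(I, Pow(2, Rational(1, 2))), -26) = Mul(-26, I, Pow(2, Rational(1, 2))) ≈ Mul(-36.770, I))
Pow(Add(Function('T')(b), s), -1) = Pow(Add(Mul(5, -268), Mul(-26, I, Pow(2, Rational(1, 2)))), -1) = Pow(Add(-1340, Mul(-26, I, Pow(2, Rational(1, 2)))), -1)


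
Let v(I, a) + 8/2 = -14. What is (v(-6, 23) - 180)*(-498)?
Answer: 98604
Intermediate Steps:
v(I, a) = -18 (v(I, a) = -4 - 14 = -18)
(v(-6, 23) - 180)*(-498) = (-18 - 180)*(-498) = -198*(-498) = 98604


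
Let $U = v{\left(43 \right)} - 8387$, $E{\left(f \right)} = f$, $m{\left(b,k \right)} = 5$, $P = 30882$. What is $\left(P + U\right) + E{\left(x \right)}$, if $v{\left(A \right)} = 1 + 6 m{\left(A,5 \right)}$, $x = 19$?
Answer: $22545$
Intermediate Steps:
$v{\left(A \right)} = 31$ ($v{\left(A \right)} = 1 + 6 \cdot 5 = 1 + 30 = 31$)
$U = -8356$ ($U = 31 - 8387 = -8356$)
$\left(P + U\right) + E{\left(x \right)} = \left(30882 - 8356\right) + 19 = 22526 + 19 = 22545$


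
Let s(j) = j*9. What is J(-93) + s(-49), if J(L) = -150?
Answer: -591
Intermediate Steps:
s(j) = 9*j
J(-93) + s(-49) = -150 + 9*(-49) = -150 - 441 = -591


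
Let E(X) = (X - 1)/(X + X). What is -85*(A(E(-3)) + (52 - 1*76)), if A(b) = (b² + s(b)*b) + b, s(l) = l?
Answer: 17170/9 ≈ 1907.8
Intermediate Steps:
E(X) = (-1 + X)/(2*X) (E(X) = (-1 + X)/((2*X)) = (-1 + X)*(1/(2*X)) = (-1 + X)/(2*X))
A(b) = b + 2*b² (A(b) = (b² + b*b) + b = (b² + b²) + b = 2*b² + b = b + 2*b²)
-85*(A(E(-3)) + (52 - 1*76)) = -85*(((½)*(-1 - 3)/(-3))*(1 + 2*((½)*(-1 - 3)/(-3))) + (52 - 1*76)) = -85*(((½)*(-⅓)*(-4))*(1 + 2*((½)*(-⅓)*(-4))) + (52 - 76)) = -85*(2*(1 + 2*(⅔))/3 - 24) = -85*(2*(1 + 4/3)/3 - 24) = -85*((⅔)*(7/3) - 24) = -85*(14/9 - 24) = -85*(-202/9) = 17170/9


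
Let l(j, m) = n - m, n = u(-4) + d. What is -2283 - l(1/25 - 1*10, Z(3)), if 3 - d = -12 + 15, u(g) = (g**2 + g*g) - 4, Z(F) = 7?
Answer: -2304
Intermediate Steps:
u(g) = -4 + 2*g**2 (u(g) = (g**2 + g**2) - 4 = 2*g**2 - 4 = -4 + 2*g**2)
d = 0 (d = 3 - (-12 + 15) = 3 - 1*3 = 3 - 3 = 0)
n = 28 (n = (-4 + 2*(-4)**2) + 0 = (-4 + 2*16) + 0 = (-4 + 32) + 0 = 28 + 0 = 28)
l(j, m) = 28 - m
-2283 - l(1/25 - 1*10, Z(3)) = -2283 - (28 - 1*7) = -2283 - (28 - 7) = -2283 - 1*21 = -2283 - 21 = -2304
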